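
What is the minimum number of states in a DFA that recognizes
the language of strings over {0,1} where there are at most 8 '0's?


States: count = 0, 1, ..., 8 (all accepting; 9 states), plus a dead state for count > 8.
Total: 9 + 1 = 10.

10


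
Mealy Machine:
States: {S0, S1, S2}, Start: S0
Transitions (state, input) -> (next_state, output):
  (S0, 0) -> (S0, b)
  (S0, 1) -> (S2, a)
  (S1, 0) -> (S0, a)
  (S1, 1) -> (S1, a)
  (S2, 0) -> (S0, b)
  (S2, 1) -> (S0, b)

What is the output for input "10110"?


Step-by-step:
  (S0, 1) -> (S2, a)
  (S2, 0) -> (S0, b)
  (S0, 1) -> (S2, a)
  (S2, 1) -> (S0, b)
  (S0, 0) -> (S0, b)

"ababb"


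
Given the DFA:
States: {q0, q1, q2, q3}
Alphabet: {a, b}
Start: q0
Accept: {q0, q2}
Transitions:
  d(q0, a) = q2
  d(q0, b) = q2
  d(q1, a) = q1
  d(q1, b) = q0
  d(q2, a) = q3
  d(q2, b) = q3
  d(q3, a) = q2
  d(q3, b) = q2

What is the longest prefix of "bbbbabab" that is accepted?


Run the DFA, marking each prefix where the state is accepting:
  "" -> q0 [accept]
  "b" -> q2 [accept]
  "bb" -> q3 [reject]
  "bbb" -> q2 [accept]
  "bbbb" -> q3 [reject]
  "bbbba" -> q2 [accept]
  "bbbbab" -> q3 [reject]
  "bbbbaba" -> q2 [accept]
  "bbbbabab" -> q3 [reject]

"bbbbaba"


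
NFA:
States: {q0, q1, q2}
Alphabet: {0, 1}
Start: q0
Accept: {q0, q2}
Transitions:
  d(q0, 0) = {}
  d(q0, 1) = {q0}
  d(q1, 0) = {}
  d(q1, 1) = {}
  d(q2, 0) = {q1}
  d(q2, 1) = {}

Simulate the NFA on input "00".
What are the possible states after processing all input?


Start: {q0}
  --0--> {}
  --0--> {}

{} (empty set, no valid transitions)


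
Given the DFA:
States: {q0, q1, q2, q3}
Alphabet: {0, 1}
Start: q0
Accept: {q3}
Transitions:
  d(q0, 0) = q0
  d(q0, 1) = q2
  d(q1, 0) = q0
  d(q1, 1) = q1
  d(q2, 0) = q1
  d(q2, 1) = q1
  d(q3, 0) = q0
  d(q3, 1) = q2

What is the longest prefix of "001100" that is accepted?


Run the DFA, marking each prefix where the state is accepting:
  "" -> q0 [reject]
  "0" -> q0 [reject]
  "00" -> q0 [reject]
  "001" -> q2 [reject]
  "0011" -> q1 [reject]
  "00110" -> q0 [reject]
  "001100" -> q0 [reject]

No prefix is accepted


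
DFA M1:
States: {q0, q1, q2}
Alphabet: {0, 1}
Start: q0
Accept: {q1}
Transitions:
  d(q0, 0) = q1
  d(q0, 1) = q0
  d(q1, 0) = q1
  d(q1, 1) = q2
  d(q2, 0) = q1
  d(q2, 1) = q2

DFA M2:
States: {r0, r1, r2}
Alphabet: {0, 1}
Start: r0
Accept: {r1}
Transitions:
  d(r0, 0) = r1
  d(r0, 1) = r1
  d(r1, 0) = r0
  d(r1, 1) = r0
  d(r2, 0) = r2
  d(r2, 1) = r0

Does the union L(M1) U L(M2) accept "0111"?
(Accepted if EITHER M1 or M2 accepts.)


M1: final=q2 accepted=False
M2: final=r0 accepted=False

No, union rejects (neither accepts)


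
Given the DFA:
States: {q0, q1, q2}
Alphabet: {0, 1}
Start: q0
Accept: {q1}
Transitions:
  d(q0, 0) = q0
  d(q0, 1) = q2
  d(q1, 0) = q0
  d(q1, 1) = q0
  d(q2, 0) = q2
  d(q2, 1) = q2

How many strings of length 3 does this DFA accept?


Enumerating all length-3 strings:
  "000" -> q0 [reject]
  "001" -> q2 [reject]
  "010" -> q2 [reject]
  "011" -> q2 [reject]
  "100" -> q2 [reject]
  "101" -> q2 [reject]
  "110" -> q2 [reject]
  "111" -> q2 [reject]

0 out of 8


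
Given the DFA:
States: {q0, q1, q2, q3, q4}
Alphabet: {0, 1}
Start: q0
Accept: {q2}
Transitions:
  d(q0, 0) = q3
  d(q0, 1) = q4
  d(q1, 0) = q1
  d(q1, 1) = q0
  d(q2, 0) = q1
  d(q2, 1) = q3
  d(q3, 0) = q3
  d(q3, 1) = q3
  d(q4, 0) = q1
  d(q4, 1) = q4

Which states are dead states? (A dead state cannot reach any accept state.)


Forward reachability from each state:
  q0 -> reaches {q0, q1, q3, q4}, no accept state (dead)
  q1 -> reaches {q0, q1, q3, q4}, no accept state (dead)
  q2 -> reaches accept state q2 (live)
  q3 -> reaches {q3}, no accept state (dead)
  q4 -> reaches {q0, q1, q3, q4}, no accept state (dead)

{q0, q1, q3, q4}


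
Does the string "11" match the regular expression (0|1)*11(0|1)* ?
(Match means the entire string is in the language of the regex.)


|string| = 2; first = '1'; last = '1'

Yes, "11" matches (0|1)*11(0|1)*


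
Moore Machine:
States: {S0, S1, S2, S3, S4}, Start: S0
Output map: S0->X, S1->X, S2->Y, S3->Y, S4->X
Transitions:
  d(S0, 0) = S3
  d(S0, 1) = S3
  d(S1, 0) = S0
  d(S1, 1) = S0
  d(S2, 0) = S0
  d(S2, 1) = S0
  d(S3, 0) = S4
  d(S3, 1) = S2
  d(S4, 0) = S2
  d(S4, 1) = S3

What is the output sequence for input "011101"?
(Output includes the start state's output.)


Start: S0 (output X)
  --0--> S3 (output Y)
  --1--> S2 (output Y)
  --1--> S0 (output X)
  --1--> S3 (output Y)
  --0--> S4 (output X)
  --1--> S3 (output Y)

"XYYXYXY"


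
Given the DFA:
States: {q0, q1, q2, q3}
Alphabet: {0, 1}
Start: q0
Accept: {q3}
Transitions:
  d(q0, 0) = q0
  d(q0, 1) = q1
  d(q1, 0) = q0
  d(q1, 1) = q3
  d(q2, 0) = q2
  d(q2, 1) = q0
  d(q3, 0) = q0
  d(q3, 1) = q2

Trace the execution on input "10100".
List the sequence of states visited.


Input: 10100
d(q0, 1) = q1
d(q1, 0) = q0
d(q0, 1) = q1
d(q1, 0) = q0
d(q0, 0) = q0


q0 -> q1 -> q0 -> q1 -> q0 -> q0


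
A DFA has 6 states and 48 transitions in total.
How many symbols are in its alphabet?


Each state has exactly one transition per symbol.
|alphabet| = transitions / states = 48 / 6 = 8

8


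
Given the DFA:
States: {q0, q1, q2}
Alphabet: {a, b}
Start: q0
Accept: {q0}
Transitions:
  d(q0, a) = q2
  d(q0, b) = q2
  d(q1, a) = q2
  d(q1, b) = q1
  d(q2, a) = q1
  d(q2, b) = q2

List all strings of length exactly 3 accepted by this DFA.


All strings of length 3: 8 total
Accepted: 0

None


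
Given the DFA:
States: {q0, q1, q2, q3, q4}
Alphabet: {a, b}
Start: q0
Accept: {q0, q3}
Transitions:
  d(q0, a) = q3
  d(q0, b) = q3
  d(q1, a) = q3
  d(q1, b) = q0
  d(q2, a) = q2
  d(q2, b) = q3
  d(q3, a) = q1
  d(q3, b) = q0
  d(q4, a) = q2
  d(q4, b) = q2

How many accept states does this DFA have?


Accept states listed: {q0, q3}
Counting: q0(1) q3(2)

2


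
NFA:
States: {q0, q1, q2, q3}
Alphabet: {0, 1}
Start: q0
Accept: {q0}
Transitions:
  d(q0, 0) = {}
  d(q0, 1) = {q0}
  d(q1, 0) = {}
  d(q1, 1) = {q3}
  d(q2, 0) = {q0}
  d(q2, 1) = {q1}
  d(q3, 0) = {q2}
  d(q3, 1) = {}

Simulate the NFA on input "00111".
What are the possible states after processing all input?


Start: {q0}
  --0--> {}
  --0--> {}
  --1--> {}
  --1--> {}
  --1--> {}

{} (empty set, no valid transitions)


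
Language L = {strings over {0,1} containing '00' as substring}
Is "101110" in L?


'00' does not occur

No, "101110" is not in L


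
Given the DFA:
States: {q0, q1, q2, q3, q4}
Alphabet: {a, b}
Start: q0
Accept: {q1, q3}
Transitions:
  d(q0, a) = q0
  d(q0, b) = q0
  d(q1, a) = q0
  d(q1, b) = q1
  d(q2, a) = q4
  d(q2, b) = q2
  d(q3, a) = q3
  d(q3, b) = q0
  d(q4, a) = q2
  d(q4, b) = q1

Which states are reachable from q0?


BFS from q0:
  layer 0: {q0}

{q0}


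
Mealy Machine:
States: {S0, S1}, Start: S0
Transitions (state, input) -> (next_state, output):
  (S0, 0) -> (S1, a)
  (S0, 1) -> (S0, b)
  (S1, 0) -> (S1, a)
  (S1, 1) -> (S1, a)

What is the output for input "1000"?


Step-by-step:
  (S0, 1) -> (S0, b)
  (S0, 0) -> (S1, a)
  (S1, 0) -> (S1, a)
  (S1, 0) -> (S1, a)

"baaa"


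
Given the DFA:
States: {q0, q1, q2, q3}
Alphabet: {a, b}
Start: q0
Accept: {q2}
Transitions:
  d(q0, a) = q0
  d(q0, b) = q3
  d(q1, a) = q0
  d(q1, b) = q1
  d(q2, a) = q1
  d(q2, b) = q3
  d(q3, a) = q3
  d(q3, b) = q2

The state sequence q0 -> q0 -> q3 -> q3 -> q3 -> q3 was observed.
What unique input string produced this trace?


Trace back each transition to find the symbol:
  q0 --[a]--> q0
  q0 --[b]--> q3
  q3 --[a]--> q3
  q3 --[a]--> q3
  q3 --[a]--> q3

"abaaa"


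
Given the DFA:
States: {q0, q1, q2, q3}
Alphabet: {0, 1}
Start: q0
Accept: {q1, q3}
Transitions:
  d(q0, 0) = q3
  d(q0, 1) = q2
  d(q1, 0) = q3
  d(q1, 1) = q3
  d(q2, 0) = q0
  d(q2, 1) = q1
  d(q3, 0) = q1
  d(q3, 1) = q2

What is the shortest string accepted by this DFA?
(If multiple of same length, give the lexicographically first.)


BFS by string length (lex-first path to each state shown):
  len 0: q0<-""
  len 1: q2<-"1", q3<-"0"
Found accept state at length 1.

"0"


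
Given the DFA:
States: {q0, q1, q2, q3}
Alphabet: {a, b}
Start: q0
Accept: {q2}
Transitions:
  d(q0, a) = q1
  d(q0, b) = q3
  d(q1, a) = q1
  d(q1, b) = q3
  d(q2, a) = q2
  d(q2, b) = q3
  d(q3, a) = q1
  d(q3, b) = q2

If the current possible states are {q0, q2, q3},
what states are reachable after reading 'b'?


Apply transition on 'b' from each current state:
  d(q0, b) = q3
  d(q2, b) = q3
  d(q3, b) = q2

{q2, q3}


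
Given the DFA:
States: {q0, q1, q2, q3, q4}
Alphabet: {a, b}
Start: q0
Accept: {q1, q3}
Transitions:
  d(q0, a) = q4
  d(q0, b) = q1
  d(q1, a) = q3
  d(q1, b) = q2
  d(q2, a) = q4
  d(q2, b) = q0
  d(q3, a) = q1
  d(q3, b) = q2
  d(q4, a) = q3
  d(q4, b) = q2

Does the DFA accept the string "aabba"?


Trace: q0 -> q4 -> q3 -> q2 -> q0 -> q4
Final state: q4
Accept states: {q1, q3}

No, rejected (final state q4 is not an accept state)


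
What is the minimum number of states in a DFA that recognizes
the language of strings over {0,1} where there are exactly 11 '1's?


States: count = 0, 1, ..., 11 (that's 12 states), plus a dead state for count > 11.
Total: 12 + 1 = 13. Accept = count-11 state.

13


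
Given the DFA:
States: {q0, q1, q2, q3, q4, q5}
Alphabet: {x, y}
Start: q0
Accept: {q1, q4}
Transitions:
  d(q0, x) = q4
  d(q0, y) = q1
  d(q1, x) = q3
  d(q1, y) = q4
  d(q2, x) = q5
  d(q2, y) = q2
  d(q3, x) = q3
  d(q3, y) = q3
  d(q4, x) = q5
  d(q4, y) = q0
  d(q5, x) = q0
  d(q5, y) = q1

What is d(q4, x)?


Looking up transition d(q4, x)

q5


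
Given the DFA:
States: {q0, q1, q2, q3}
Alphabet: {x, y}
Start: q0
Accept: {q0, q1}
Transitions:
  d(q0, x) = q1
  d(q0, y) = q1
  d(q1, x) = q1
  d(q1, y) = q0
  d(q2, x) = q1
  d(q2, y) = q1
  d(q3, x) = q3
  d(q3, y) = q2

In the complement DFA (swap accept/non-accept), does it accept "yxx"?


Trace: q0 -> q1 -> q1 -> q1
Final: q1
Original accept: {q0, q1}
Complement: q1 is in original accept

No, complement rejects (original accepts)


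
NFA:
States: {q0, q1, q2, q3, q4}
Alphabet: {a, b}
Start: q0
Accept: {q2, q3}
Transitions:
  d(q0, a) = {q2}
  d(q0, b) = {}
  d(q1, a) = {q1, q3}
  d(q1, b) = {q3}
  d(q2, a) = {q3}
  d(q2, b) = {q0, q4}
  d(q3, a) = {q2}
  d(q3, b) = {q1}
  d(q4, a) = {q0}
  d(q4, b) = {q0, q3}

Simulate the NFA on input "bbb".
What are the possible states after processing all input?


Start: {q0}
  --b--> {}
  --b--> {}
  --b--> {}

{} (empty set, no valid transitions)


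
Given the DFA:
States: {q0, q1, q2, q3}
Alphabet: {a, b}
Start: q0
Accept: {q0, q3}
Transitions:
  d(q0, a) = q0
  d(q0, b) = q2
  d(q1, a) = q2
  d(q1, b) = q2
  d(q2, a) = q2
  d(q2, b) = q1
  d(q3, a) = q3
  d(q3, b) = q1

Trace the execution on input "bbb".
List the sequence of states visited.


Input: bbb
d(q0, b) = q2
d(q2, b) = q1
d(q1, b) = q2


q0 -> q2 -> q1 -> q2


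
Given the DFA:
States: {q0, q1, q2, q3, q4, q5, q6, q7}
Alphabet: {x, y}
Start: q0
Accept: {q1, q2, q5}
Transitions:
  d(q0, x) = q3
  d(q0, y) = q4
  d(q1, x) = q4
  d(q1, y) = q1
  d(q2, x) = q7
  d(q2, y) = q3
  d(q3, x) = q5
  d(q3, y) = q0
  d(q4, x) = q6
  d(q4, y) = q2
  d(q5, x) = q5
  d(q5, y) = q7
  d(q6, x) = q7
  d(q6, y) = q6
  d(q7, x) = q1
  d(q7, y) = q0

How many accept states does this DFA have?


Accept states listed: {q1, q2, q5}
Counting: q1(1) q2(2) q5(3)

3


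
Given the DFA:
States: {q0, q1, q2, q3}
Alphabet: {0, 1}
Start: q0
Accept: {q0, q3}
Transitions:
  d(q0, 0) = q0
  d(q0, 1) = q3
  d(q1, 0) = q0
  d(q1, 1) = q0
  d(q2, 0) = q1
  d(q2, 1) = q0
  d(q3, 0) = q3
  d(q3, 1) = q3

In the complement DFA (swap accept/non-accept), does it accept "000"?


Trace: q0 -> q0 -> q0 -> q0
Final: q0
Original accept: {q0, q3}
Complement: q0 is in original accept

No, complement rejects (original accepts)


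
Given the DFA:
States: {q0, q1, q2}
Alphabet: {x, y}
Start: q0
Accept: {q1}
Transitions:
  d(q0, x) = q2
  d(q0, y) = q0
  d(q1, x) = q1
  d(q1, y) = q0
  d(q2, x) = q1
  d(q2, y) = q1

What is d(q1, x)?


Looking up transition d(q1, x)

q1


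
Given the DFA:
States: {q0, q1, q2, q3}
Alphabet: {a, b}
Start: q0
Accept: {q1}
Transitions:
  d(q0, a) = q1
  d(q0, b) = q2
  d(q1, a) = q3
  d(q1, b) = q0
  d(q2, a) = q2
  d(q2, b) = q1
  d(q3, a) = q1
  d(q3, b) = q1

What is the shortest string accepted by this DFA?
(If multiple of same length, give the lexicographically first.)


BFS by string length (lex-first path to each state shown):
  len 0: q0<-""
  len 1: q1<-"a", q2<-"b"
Found accept state at length 1.

"a"


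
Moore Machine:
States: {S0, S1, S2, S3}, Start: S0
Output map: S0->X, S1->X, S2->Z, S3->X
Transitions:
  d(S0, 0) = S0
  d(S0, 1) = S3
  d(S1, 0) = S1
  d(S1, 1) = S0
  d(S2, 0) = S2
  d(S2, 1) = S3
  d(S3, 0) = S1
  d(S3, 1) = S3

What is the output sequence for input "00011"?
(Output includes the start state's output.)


Start: S0 (output X)
  --0--> S0 (output X)
  --0--> S0 (output X)
  --0--> S0 (output X)
  --1--> S3 (output X)
  --1--> S3 (output X)

"XXXXXX"


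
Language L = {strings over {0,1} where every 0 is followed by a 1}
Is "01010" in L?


'00' present: False; ends with '0': True

No, "01010" is not in L


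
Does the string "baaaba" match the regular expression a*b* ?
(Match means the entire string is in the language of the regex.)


|string| = 6; first = 'b'; last = 'a'

No, "baaaba" does not match a*b*


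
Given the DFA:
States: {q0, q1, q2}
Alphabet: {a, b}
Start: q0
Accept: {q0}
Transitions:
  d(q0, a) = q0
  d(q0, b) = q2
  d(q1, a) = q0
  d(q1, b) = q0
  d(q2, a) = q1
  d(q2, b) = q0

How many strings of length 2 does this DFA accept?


Enumerating all length-2 strings:
  "aa" -> q0 [accept]
  "ab" -> q2 [reject]
  "ba" -> q1 [reject]
  "bb" -> q0 [accept]

2 out of 4


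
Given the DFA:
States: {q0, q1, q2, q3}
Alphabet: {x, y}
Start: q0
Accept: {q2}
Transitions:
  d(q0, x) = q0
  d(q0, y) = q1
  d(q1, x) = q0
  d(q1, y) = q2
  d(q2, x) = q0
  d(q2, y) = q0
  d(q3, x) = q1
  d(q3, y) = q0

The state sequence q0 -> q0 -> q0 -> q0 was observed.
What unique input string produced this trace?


Trace back each transition to find the symbol:
  q0 --[x]--> q0
  q0 --[x]--> q0
  q0 --[x]--> q0

"xxx"


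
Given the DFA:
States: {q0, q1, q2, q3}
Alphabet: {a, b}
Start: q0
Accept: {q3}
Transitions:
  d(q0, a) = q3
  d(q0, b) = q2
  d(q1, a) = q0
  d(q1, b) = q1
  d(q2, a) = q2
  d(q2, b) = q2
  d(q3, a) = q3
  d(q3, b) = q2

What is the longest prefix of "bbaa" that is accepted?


Run the DFA, marking each prefix where the state is accepting:
  "" -> q0 [reject]
  "b" -> q2 [reject]
  "bb" -> q2 [reject]
  "bba" -> q2 [reject]
  "bbaa" -> q2 [reject]

No prefix is accepted


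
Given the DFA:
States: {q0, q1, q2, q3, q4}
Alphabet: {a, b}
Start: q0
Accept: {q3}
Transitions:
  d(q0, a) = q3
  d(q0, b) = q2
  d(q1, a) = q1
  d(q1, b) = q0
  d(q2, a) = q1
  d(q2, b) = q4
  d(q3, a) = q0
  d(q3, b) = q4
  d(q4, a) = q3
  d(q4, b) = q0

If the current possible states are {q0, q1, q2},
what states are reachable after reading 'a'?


Apply transition on 'a' from each current state:
  d(q0, a) = q3
  d(q1, a) = q1
  d(q2, a) = q1

{q1, q3}


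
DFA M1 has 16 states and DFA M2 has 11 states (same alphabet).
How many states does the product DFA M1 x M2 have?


Product construction pairs every M1 state with every M2 state.
16 * 11 = 176

176


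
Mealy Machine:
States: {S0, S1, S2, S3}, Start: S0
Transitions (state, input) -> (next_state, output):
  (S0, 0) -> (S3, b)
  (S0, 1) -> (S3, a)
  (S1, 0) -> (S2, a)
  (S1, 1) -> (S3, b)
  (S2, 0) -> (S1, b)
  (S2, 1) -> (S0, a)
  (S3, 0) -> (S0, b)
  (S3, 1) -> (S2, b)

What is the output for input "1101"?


Step-by-step:
  (S0, 1) -> (S3, a)
  (S3, 1) -> (S2, b)
  (S2, 0) -> (S1, b)
  (S1, 1) -> (S3, b)

"abbb"


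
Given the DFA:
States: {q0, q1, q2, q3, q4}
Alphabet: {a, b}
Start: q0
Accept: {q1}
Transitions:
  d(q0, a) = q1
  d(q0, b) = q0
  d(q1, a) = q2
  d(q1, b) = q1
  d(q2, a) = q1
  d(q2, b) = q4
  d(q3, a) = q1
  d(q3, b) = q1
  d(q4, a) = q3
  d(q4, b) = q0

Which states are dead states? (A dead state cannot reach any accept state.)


Forward reachability from each state:
  q0 -> reaches accept state q1 (live)
  q1 -> reaches accept state q1 (live)
  q2 -> reaches accept state q1 (live)
  q3 -> reaches accept state q1 (live)
  q4 -> reaches accept state q1 (live)

None (all states can reach an accept state)


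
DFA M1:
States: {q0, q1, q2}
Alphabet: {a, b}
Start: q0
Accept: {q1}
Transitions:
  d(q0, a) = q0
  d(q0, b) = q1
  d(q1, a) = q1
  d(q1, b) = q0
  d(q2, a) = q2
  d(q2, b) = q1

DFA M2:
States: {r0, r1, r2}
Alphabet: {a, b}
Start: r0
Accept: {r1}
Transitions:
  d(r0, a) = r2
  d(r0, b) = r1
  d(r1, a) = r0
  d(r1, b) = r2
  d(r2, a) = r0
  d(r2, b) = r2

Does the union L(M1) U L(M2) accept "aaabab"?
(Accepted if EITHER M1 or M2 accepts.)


M1: final=q0 accepted=False
M2: final=r1 accepted=True

Yes, union accepts


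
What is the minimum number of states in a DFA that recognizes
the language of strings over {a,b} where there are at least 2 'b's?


States: count = 0, 1, ..., 1, and a final '>= 2' state.
Total: 2 + 1 = 3. Accept = '>= 2' state.

3


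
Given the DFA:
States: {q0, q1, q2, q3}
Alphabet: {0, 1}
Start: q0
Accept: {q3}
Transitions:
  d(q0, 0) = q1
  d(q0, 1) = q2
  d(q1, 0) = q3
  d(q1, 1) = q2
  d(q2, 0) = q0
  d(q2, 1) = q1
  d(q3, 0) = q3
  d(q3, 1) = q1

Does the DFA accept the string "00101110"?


Trace: q0 -> q1 -> q3 -> q1 -> q3 -> q1 -> q2 -> q1 -> q3
Final state: q3
Accept states: {q3}

Yes, accepted (final state q3 is an accept state)


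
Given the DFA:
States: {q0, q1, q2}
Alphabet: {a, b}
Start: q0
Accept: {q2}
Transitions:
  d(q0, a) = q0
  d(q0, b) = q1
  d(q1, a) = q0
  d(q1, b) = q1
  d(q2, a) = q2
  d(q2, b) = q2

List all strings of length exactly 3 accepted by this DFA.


All strings of length 3: 8 total
Accepted: 0

None


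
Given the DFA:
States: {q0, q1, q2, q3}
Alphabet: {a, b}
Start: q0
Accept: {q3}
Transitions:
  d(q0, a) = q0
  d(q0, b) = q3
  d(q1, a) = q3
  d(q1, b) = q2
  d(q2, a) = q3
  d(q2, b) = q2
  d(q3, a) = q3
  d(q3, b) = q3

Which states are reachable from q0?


BFS from q0:
  layer 0: {q0}
  layer 1: {q3}

{q0, q3}


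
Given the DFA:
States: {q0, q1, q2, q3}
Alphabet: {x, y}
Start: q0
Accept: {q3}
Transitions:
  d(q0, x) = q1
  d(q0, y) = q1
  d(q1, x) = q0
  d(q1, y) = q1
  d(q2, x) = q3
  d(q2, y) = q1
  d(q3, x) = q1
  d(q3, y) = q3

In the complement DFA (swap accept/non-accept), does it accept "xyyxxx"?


Trace: q0 -> q1 -> q1 -> q1 -> q0 -> q1 -> q0
Final: q0
Original accept: {q3}
Complement: q0 is not in original accept

Yes, complement accepts (original rejects)


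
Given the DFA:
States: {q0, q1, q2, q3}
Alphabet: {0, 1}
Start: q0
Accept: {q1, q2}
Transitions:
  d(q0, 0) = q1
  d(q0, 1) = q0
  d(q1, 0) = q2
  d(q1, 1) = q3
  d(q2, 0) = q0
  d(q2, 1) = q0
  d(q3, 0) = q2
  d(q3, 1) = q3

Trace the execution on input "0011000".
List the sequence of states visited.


Input: 0011000
d(q0, 0) = q1
d(q1, 0) = q2
d(q2, 1) = q0
d(q0, 1) = q0
d(q0, 0) = q1
d(q1, 0) = q2
d(q2, 0) = q0


q0 -> q1 -> q2 -> q0 -> q0 -> q1 -> q2 -> q0


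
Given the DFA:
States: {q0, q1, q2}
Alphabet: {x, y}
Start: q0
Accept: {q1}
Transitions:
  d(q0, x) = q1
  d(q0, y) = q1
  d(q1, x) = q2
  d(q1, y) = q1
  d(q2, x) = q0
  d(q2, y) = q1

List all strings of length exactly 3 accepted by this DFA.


All strings of length 3: 8 total
Accepted: 4

"xxy", "xyy", "yxy", "yyy"


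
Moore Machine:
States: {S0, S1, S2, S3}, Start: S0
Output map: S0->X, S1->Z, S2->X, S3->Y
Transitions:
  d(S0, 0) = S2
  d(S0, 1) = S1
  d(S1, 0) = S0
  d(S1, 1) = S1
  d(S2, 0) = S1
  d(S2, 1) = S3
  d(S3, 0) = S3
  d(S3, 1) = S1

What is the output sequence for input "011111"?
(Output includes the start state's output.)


Start: S0 (output X)
  --0--> S2 (output X)
  --1--> S3 (output Y)
  --1--> S1 (output Z)
  --1--> S1 (output Z)
  --1--> S1 (output Z)
  --1--> S1 (output Z)

"XXYZZZZ"


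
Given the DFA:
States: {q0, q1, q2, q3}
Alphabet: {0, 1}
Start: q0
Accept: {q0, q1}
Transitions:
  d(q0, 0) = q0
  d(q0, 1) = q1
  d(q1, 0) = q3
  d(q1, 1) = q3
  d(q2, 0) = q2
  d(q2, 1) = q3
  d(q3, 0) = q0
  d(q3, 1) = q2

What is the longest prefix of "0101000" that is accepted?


Run the DFA, marking each prefix where the state is accepting:
  "" -> q0 [accept]
  "0" -> q0 [accept]
  "01" -> q1 [accept]
  "010" -> q3 [reject]
  "0101" -> q2 [reject]
  "01010" -> q2 [reject]
  "010100" -> q2 [reject]
  "0101000" -> q2 [reject]

"01"


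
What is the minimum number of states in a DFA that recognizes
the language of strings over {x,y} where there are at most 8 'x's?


States: count = 0, 1, ..., 8 (all accepting; 9 states), plus a dead state for count > 8.
Total: 9 + 1 = 10.

10


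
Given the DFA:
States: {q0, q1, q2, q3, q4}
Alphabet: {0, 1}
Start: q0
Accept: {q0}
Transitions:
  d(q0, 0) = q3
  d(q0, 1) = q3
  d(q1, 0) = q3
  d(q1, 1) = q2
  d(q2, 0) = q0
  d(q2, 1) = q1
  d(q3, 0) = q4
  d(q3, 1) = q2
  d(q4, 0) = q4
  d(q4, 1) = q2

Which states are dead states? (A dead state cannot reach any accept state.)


Forward reachability from each state:
  q0 -> reaches accept state q0 (live)
  q1 -> reaches accept state q0 (live)
  q2 -> reaches accept state q0 (live)
  q3 -> reaches accept state q0 (live)
  q4 -> reaches accept state q0 (live)

None (all states can reach an accept state)


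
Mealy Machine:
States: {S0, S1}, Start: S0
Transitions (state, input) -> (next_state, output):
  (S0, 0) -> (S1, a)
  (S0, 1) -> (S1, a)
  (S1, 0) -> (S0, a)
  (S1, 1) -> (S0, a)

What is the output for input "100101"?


Step-by-step:
  (S0, 1) -> (S1, a)
  (S1, 0) -> (S0, a)
  (S0, 0) -> (S1, a)
  (S1, 1) -> (S0, a)
  (S0, 0) -> (S1, a)
  (S1, 1) -> (S0, a)

"aaaaaa"


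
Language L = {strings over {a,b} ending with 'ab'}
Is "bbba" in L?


last two symbols = 'ba'

No, "bbba" is not in L


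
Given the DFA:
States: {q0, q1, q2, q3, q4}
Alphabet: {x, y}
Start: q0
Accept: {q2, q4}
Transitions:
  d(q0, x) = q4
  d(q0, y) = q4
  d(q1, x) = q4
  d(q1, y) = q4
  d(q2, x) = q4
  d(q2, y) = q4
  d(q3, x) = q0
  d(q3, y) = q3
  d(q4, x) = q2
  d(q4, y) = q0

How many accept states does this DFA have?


Accept states listed: {q2, q4}
Counting: q2(1) q4(2)

2


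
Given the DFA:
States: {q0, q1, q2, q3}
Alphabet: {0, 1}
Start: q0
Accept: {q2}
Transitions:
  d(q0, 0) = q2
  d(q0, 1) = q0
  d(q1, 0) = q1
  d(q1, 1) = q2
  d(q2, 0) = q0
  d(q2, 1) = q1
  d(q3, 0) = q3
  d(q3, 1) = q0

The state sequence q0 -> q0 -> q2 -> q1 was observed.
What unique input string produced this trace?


Trace back each transition to find the symbol:
  q0 --[1]--> q0
  q0 --[0]--> q2
  q2 --[1]--> q1

"101"


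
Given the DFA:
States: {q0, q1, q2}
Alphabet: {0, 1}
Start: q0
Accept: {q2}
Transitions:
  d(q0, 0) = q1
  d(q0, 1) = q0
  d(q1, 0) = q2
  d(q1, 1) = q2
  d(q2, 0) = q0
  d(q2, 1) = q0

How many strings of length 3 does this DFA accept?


Enumerating all length-3 strings:
  "000" -> q0 [reject]
  "001" -> q0 [reject]
  "010" -> q0 [reject]
  "011" -> q0 [reject]
  "100" -> q2 [accept]
  "101" -> q2 [accept]
  "110" -> q1 [reject]
  "111" -> q0 [reject]

2 out of 8


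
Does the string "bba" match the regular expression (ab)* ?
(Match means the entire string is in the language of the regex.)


|string| = 3; first = 'b'; last = 'a'

No, "bba" does not match (ab)*


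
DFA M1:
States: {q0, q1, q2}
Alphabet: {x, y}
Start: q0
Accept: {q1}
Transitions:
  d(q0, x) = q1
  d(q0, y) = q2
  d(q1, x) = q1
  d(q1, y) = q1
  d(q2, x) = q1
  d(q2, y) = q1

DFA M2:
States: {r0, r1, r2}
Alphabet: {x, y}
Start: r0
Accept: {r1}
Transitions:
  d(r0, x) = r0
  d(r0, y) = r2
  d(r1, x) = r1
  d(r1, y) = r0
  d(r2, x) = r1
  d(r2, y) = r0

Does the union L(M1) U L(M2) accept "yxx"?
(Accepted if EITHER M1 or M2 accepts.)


M1: final=q1 accepted=True
M2: final=r1 accepted=True

Yes, union accepts


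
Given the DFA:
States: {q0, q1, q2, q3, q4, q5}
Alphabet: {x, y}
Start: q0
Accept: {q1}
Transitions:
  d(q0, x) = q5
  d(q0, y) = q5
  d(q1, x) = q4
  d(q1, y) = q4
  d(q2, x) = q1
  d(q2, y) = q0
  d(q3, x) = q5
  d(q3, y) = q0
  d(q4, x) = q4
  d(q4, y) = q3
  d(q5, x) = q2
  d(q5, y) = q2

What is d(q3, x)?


Looking up transition d(q3, x)

q5


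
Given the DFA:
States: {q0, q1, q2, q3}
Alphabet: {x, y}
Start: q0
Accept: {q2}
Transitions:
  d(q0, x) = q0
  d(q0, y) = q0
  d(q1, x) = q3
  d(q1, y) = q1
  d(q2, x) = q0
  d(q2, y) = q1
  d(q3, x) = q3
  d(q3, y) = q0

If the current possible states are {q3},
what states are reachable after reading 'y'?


Apply transition on 'y' from each current state:
  d(q3, y) = q0

{q0}


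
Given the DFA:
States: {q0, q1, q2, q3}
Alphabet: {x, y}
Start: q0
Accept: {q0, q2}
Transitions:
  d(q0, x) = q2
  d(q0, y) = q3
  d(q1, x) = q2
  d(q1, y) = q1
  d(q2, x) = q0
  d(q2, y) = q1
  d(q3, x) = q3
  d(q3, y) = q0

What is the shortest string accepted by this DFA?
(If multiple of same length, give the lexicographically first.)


BFS by string length (lex-first path to each state shown):
  len 0: q0<-""
Found accept state at length 0.

"" (empty string)


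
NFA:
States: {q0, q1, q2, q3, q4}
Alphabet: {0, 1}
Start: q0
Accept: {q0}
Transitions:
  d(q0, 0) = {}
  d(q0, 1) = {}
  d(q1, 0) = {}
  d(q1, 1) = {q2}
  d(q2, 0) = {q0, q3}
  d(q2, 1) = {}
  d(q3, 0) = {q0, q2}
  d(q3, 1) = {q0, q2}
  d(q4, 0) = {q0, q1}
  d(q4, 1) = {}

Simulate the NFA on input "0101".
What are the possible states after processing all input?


Start: {q0}
  --0--> {}
  --1--> {}
  --0--> {}
  --1--> {}

{} (empty set, no valid transitions)


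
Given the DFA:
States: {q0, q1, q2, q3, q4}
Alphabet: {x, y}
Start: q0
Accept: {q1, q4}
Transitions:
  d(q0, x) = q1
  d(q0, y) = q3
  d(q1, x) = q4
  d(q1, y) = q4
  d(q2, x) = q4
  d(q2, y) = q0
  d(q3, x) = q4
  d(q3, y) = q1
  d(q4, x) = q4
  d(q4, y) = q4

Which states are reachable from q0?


BFS from q0:
  layer 0: {q0}
  layer 1: {q1, q3}
  layer 2: {q4}

{q0, q1, q3, q4}


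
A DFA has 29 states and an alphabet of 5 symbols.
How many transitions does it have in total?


Each state has exactly one transition per symbol.
29 * 5 = 145

145


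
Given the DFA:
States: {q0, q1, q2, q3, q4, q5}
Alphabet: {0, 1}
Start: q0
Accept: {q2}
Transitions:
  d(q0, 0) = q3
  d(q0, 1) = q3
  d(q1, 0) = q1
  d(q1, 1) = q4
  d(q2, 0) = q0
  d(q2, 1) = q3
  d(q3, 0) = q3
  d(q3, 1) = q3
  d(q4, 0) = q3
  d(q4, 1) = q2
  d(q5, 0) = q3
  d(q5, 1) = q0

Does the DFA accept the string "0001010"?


Trace: q0 -> q3 -> q3 -> q3 -> q3 -> q3 -> q3 -> q3
Final state: q3
Accept states: {q2}

No, rejected (final state q3 is not an accept state)


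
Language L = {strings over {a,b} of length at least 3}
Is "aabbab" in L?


length = 6

Yes, "aabbab" is in L


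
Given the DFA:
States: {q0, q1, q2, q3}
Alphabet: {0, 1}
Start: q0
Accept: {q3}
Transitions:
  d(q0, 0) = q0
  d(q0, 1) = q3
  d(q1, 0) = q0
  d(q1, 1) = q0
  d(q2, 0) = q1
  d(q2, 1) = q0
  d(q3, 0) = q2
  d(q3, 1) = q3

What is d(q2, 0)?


Looking up transition d(q2, 0)

q1


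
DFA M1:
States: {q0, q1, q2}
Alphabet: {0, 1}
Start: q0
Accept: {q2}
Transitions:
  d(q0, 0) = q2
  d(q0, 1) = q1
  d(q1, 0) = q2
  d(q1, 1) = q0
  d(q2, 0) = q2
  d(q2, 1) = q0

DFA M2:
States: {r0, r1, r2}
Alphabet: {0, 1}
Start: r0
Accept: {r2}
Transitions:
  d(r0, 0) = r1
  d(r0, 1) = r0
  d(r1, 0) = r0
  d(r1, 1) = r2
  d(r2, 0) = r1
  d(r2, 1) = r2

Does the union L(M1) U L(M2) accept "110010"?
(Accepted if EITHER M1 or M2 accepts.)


M1: final=q2 accepted=True
M2: final=r1 accepted=False

Yes, union accepts


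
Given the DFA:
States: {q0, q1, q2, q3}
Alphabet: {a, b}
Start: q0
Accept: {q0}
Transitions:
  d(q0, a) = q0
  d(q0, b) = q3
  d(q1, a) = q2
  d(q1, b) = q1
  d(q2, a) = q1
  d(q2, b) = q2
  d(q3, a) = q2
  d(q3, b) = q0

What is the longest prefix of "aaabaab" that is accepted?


Run the DFA, marking each prefix where the state is accepting:
  "" -> q0 [accept]
  "a" -> q0 [accept]
  "aa" -> q0 [accept]
  "aaa" -> q0 [accept]
  "aaab" -> q3 [reject]
  "aaaba" -> q2 [reject]
  "aaabaa" -> q1 [reject]
  "aaabaab" -> q1 [reject]

"aaa"


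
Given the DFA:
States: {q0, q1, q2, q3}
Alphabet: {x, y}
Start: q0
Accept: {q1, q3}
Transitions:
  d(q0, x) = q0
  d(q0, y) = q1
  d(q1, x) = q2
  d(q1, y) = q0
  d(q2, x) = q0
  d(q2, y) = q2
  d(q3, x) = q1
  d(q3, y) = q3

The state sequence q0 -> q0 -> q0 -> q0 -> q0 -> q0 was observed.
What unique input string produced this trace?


Trace back each transition to find the symbol:
  q0 --[x]--> q0
  q0 --[x]--> q0
  q0 --[x]--> q0
  q0 --[x]--> q0
  q0 --[x]--> q0

"xxxxx"


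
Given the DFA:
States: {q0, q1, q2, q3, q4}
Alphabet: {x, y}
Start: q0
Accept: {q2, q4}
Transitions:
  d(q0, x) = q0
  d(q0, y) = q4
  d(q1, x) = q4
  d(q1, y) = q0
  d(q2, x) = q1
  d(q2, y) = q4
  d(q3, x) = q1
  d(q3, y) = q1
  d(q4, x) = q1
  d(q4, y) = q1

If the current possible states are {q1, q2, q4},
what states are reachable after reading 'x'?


Apply transition on 'x' from each current state:
  d(q1, x) = q4
  d(q2, x) = q1
  d(q4, x) = q1

{q1, q4}


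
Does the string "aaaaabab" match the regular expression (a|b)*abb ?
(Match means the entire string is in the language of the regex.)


|string| = 8; first = 'a'; last = 'b'

No, "aaaaabab" does not match (a|b)*abb


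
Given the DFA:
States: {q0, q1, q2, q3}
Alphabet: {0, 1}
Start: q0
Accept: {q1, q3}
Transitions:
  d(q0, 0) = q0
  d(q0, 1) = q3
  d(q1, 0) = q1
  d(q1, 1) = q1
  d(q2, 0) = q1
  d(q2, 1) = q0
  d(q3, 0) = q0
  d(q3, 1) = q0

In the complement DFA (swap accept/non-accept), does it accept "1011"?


Trace: q0 -> q3 -> q0 -> q3 -> q0
Final: q0
Original accept: {q1, q3}
Complement: q0 is not in original accept

Yes, complement accepts (original rejects)


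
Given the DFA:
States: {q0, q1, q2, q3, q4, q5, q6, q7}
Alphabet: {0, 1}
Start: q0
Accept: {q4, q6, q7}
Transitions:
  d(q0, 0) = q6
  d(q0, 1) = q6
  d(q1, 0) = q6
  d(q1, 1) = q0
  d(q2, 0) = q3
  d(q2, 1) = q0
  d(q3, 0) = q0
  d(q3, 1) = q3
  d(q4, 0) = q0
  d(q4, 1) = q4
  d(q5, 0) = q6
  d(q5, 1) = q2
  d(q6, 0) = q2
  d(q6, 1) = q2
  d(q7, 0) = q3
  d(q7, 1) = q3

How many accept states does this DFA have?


Accept states listed: {q4, q6, q7}
Counting: q4(1) q6(2) q7(3)

3


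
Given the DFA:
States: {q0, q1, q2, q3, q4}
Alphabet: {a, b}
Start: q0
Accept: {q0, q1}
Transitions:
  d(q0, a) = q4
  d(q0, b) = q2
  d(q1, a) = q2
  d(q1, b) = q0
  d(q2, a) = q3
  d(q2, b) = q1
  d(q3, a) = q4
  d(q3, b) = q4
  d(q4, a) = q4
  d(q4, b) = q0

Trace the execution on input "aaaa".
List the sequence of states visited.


Input: aaaa
d(q0, a) = q4
d(q4, a) = q4
d(q4, a) = q4
d(q4, a) = q4


q0 -> q4 -> q4 -> q4 -> q4


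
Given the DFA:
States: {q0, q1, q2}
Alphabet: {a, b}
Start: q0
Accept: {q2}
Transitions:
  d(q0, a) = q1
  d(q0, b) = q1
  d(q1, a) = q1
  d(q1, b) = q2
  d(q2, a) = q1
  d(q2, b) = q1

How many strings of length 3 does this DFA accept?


Enumerating all length-3 strings:
  "aaa" -> q1 [reject]
  "aab" -> q2 [accept]
  "aba" -> q1 [reject]
  "abb" -> q1 [reject]
  "baa" -> q1 [reject]
  "bab" -> q2 [accept]
  "bba" -> q1 [reject]
  "bbb" -> q1 [reject]

2 out of 8


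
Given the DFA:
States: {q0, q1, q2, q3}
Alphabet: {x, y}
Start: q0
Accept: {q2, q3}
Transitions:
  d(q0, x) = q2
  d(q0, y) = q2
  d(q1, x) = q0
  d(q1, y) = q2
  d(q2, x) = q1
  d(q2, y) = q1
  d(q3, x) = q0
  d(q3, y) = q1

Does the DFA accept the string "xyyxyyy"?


Trace: q0 -> q2 -> q1 -> q2 -> q1 -> q2 -> q1 -> q2
Final state: q2
Accept states: {q2, q3}

Yes, accepted (final state q2 is an accept state)


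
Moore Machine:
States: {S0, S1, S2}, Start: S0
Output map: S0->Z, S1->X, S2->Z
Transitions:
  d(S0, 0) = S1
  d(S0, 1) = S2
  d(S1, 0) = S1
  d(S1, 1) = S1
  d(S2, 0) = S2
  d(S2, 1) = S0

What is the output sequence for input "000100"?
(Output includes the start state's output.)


Start: S0 (output Z)
  --0--> S1 (output X)
  --0--> S1 (output X)
  --0--> S1 (output X)
  --1--> S1 (output X)
  --0--> S1 (output X)
  --0--> S1 (output X)

"ZXXXXXX"


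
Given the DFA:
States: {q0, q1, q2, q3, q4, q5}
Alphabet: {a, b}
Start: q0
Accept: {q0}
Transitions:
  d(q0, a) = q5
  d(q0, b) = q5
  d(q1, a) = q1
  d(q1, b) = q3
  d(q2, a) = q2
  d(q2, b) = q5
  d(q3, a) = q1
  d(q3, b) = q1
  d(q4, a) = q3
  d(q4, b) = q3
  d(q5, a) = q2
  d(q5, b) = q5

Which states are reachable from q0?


BFS from q0:
  layer 0: {q0}
  layer 1: {q5}
  layer 2: {q2}

{q0, q2, q5}


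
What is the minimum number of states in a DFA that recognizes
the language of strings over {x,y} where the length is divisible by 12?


States track (length) mod 12.
Need 12 states: one per remainder 0..11; accept = remainder 0.

12


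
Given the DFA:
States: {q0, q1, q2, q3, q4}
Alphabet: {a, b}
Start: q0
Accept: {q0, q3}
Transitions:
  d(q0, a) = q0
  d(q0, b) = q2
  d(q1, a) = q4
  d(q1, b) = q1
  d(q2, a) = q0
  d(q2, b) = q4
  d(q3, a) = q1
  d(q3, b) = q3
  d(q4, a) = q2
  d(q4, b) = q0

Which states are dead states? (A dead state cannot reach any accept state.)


Forward reachability from each state:
  q0 -> reaches accept state q0 (live)
  q1 -> reaches accept state q0 (live)
  q2 -> reaches accept state q0 (live)
  q3 -> reaches accept state q0 (live)
  q4 -> reaches accept state q0 (live)

None (all states can reach an accept state)


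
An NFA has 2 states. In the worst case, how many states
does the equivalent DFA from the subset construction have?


Subset construction: one DFA state per subset of NFA states.
2^2 = 4

4


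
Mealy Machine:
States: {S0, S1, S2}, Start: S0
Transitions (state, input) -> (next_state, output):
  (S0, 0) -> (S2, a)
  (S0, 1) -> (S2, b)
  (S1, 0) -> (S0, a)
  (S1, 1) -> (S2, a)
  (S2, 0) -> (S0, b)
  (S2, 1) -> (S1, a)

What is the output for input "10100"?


Step-by-step:
  (S0, 1) -> (S2, b)
  (S2, 0) -> (S0, b)
  (S0, 1) -> (S2, b)
  (S2, 0) -> (S0, b)
  (S0, 0) -> (S2, a)

"bbbba"


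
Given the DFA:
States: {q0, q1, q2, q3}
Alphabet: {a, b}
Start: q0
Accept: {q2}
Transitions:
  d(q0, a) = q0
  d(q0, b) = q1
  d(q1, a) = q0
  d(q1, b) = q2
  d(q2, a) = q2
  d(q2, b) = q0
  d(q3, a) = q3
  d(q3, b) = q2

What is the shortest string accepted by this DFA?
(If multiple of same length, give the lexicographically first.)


BFS by string length (lex-first path to each state shown):
  len 0: q0<-""
  len 1: q0<-"a", q1<-"b"
  len 2: q0<-"aa", q1<-"ab", q2<-"bb"
Found accept state at length 2.

"bb"


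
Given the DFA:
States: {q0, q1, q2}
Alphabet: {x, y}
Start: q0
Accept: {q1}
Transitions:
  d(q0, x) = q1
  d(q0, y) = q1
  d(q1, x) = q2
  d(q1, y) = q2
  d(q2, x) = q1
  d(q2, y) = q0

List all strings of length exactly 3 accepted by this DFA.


All strings of length 3: 8 total
Accepted: 4

"xxx", "xyx", "yxx", "yyx"


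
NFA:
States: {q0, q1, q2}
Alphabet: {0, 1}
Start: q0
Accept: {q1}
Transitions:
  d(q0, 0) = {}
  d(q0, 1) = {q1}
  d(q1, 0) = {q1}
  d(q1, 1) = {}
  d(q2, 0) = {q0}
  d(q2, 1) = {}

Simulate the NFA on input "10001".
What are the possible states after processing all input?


Start: {q0}
  --1--> {q1}
  --0--> {q1}
  --0--> {q1}
  --0--> {q1}
  --1--> {}

{} (empty set, no valid transitions)


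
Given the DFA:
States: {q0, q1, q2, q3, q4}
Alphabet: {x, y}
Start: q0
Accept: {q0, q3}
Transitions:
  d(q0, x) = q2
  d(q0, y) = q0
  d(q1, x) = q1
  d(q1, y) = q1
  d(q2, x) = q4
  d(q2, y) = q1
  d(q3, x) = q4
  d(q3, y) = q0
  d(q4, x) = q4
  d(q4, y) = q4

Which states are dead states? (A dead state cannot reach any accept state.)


Forward reachability from each state:
  q0 -> reaches accept state q0 (live)
  q1 -> reaches {q1}, no accept state (dead)
  q2 -> reaches {q1, q2, q4}, no accept state (dead)
  q3 -> reaches accept state q0 (live)
  q4 -> reaches {q4}, no accept state (dead)

{q1, q2, q4}


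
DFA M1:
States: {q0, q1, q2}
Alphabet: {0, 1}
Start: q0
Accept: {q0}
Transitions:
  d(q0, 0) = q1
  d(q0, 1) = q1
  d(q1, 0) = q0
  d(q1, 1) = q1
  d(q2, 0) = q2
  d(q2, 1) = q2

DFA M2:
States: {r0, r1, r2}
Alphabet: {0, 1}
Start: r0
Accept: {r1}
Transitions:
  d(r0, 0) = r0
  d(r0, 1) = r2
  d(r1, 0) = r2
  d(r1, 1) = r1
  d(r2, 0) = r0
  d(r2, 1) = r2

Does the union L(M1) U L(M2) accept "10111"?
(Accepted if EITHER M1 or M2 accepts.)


M1: final=q1 accepted=False
M2: final=r2 accepted=False

No, union rejects (neither accepts)


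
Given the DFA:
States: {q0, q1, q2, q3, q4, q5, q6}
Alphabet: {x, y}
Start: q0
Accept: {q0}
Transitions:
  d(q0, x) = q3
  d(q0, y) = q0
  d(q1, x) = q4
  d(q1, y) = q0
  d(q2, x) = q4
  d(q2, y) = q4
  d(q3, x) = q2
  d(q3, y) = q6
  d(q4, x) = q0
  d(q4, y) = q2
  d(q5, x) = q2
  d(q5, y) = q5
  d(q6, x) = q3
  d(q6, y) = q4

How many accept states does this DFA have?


Accept states listed: {q0}
Counting: q0(1)

1


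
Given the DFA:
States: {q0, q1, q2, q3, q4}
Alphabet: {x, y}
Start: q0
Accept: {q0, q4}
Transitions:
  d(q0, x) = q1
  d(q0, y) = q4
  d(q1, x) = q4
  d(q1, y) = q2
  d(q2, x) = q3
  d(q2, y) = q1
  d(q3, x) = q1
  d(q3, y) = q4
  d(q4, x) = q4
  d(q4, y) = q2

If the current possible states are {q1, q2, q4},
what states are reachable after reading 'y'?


Apply transition on 'y' from each current state:
  d(q1, y) = q2
  d(q2, y) = q1
  d(q4, y) = q2

{q1, q2}


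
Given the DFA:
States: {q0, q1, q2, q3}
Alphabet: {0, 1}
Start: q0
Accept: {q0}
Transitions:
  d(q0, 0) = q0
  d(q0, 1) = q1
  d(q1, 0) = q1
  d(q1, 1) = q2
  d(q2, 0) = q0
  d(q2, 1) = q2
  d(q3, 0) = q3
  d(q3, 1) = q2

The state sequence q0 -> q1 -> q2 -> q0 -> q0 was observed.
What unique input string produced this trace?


Trace back each transition to find the symbol:
  q0 --[1]--> q1
  q1 --[1]--> q2
  q2 --[0]--> q0
  q0 --[0]--> q0

"1100"


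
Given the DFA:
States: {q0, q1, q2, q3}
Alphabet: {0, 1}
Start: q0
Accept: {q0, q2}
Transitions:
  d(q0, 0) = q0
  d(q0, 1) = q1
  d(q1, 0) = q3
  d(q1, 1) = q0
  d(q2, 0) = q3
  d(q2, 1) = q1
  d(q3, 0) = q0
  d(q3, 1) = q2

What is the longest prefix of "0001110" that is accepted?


Run the DFA, marking each prefix where the state is accepting:
  "" -> q0 [accept]
  "0" -> q0 [accept]
  "00" -> q0 [accept]
  "000" -> q0 [accept]
  "0001" -> q1 [reject]
  "00011" -> q0 [accept]
  "000111" -> q1 [reject]
  "0001110" -> q3 [reject]

"00011"


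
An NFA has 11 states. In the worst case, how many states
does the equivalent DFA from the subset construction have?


Subset construction: one DFA state per subset of NFA states.
2^11 = 2048

2048


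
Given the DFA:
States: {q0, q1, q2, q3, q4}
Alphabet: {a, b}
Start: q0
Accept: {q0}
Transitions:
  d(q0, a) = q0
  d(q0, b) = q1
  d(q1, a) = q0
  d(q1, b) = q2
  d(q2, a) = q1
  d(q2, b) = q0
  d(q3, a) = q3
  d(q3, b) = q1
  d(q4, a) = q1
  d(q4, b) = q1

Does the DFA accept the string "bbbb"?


Trace: q0 -> q1 -> q2 -> q0 -> q1
Final state: q1
Accept states: {q0}

No, rejected (final state q1 is not an accept state)


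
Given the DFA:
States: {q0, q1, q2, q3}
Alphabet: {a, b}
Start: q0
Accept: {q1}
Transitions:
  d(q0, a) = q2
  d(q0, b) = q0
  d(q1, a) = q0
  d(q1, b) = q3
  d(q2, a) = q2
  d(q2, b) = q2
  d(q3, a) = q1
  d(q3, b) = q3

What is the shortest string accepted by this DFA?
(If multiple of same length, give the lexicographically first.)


BFS by string length (lex-first path to each state shown):
  len 0: q0<-""
  len 1: q0<-"b", q2<-"a"
  len 2: q0<-"bb", q2<-"aa"
  len 3: q0<-"bbb", q2<-"aaa"
  len 4: q0<-"bbbb", q2<-"aaaa"
  len 5: q0<-"bbbbb", q2<-"aaaaa"
  len 6: q0<-"bbbbbb", q2<-"aaaaaa"
  len 7: q0<-"bbbbbbb", q2<-"aaaaaaa"
  len 8: q0<-"bbbbbbbb", q2<-"aaaaaaaa"

No string accepted (empty language)


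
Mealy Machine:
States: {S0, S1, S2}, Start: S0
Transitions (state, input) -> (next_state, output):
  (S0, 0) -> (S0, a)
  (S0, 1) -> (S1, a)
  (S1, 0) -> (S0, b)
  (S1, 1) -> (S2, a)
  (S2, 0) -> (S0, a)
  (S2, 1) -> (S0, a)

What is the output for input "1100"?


Step-by-step:
  (S0, 1) -> (S1, a)
  (S1, 1) -> (S2, a)
  (S2, 0) -> (S0, a)
  (S0, 0) -> (S0, a)

"aaaa"
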